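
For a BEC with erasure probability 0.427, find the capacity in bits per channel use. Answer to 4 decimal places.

0.5730 bits

Binary erasure channel: capacity C = 1 − ε.
C = 1 − 0.427 = 0.5730 bits per channel use.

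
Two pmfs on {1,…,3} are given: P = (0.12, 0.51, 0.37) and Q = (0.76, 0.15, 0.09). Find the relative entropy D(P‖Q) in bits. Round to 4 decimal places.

1.3355 bits

D(P‖Q) = Σ p·log₂(p/q).
  0.12·log₂(0.12/0.76) = -0.31956
  0.51·log₂(0.51/0.15) = 0.90042
  0.37·log₂(0.37/0.09) = 0.75463
D(P‖Q) = 1.3355 bits.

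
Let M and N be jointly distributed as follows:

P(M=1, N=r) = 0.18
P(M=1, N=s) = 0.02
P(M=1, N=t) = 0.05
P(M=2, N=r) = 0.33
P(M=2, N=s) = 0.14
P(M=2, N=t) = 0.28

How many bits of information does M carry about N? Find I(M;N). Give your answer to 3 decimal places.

0.044 bits

Marginals: p(M) = (0.2500, 0.7500), p(N) = (0.5100, 0.1600, 0.3300).
I(M;N) = H(M) + H(N) − H(M,N).
H(M) = 0.8113, H(N) = 1.4463, H(M,N) = 2.2134.
I(M;N) = 0.8113 + 1.4463 − 2.2134 = 0.044 bits.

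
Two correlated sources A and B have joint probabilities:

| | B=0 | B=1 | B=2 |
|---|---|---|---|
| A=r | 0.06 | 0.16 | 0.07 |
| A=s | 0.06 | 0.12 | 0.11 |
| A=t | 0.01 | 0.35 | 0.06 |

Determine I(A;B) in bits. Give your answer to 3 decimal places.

Marginals: p(A) = (0.2900, 0.2900, 0.4200), p(B) = (0.1300, 0.6300, 0.2400).
I(A;B) = H(A) + H(B) − H(A,B).
H(A) = 1.5615, H(B) = 1.2967, H(A,B) = 2.7361.
I(A;B) = 1.5615 + 1.2967 − 2.7361 = 0.122 bits.

0.122 bits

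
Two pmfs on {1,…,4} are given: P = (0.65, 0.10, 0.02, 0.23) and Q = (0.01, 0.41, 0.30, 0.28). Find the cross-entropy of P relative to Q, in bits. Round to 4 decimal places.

H(P,Q) = −Σ p·log₂ q.
  −0.65·log₂(0.01) = 4.31851
  −0.10·log₂(0.41) = 0.12863
  −0.02·log₂(0.30) = 0.03474
  −0.23·log₂(0.28) = 0.42240
H(P,Q) = 4.9043 bits.

4.9043 bits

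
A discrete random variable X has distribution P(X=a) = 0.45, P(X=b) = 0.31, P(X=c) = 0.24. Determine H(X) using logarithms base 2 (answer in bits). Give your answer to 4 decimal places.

1.5363 bits

H(X) = −Σ p·log₂ p.
  −(0.45)·log₂(0.45) = 0.51840
  −(0.31)·log₂(0.31) = 0.52379
  −(0.24)·log₂(0.24) = 0.49413
Sum: 0.51840 + 0.52379 + 0.49413 = 1.5363 bits.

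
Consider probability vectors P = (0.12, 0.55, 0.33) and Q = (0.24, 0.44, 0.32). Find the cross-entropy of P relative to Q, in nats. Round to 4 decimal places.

0.9988 nats

H(P,Q) = −Σ p·ln q.
  −0.12·ln(0.24) = 0.17125
  −0.55·ln(0.44) = 0.45154
  −0.33·ln(0.32) = 0.37601
H(P,Q) = 0.9988 nats.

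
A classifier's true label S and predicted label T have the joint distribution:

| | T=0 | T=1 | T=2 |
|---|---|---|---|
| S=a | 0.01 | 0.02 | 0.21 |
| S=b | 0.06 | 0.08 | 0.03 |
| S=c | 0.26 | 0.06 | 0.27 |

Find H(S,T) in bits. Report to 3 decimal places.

H(S,T) = −Σ p(x,y)·log₂ p(x,y) over all 9 cells.
  cell (a,0): −0.01·log₂0.01 = 0.0664
  cell (a,1): −0.02·log₂0.02 = 0.1129
  cell (a,2): −0.21·log₂0.21 = 0.4728
  cell (b,0): −0.06·log₂0.06 = 0.2435
  cell (b,1): −0.08·log₂0.08 = 0.2915
  cell (b,2): −0.03·log₂0.03 = 0.1518
  cell (c,0): −0.26·log₂0.26 = 0.5053
  cell (c,1): −0.06·log₂0.06 = 0.2435
  cell (c,2): −0.27·log₂0.27 = 0.5100
Sum = 2.598 bits.

2.598 bits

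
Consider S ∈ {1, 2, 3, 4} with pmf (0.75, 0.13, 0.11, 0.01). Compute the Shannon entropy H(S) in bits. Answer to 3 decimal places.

1.111 bits

H(S) = −Σ p·log₂ p.
  −(0.75)·log₂(0.75) = 0.3113
  −(0.13)·log₂(0.13) = 0.3826
  −(0.11)·log₂(0.11) = 0.3503
  −(0.01)·log₂(0.01) = 0.0664
Sum: 0.3113 + 0.3826 + 0.3503 + 0.0664 = 1.111 bits.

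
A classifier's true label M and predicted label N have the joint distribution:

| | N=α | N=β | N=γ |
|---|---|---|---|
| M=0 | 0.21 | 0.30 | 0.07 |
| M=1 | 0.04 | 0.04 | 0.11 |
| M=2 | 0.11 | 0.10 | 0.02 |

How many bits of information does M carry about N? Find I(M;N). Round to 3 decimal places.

0.135 bits

Marginals: p(M) = (0.5800, 0.1900, 0.2300), p(N) = (0.3600, 0.4400, 0.2000).
I(M;N) = Σ p(x,y)·log₂[p(x,y)/(p(x)p(y))].
  (0,α): 0.21·log₂(1.0057) = 0.0017
  (0,β): 0.30·log₂(1.1755) = 0.0700
  (0,γ): 0.07·log₂(0.6034) = -0.0510
  (1,α): 0.04·log₂(0.5848) = -0.0310
  (1,β): 0.04·log₂(0.4785) = -0.0425
  (1,γ): 0.11·log₂(2.8947) = 0.1687
  (2,α): 0.11·log₂(1.3285) = 0.0451
  (2,β): 0.10·log₂(0.9881) = -0.0017
  (2,γ): 0.02·log₂(0.4348) = -0.0240
Sum = 0.135 bits.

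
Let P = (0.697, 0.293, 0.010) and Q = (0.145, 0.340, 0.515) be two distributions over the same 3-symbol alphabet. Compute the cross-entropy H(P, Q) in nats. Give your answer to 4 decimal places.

1.6686 nats

H(P,Q) = −Σ p·ln q.
  −0.697·ln(0.145) = 1.34592
  −0.293·ln(0.340) = 0.31609
  −0.010·ln(0.515) = 0.00664
H(P,Q) = 1.6686 nats.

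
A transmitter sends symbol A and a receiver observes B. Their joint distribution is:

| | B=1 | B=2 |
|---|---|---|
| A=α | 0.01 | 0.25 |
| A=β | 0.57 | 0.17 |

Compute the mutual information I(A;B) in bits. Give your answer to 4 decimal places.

Marginals: p(A) = (0.2600, 0.7400), p(B) = (0.5800, 0.4200).
I(A;B) = Σ p(x,y)·log₂[p(x,y)/(p(x)p(y))].
  (α,1): 0.01·log₂(0.0663) = -0.03915
  (α,2): 0.25·log₂(2.2894) = 0.29874
  (β,1): 0.57·log₂(1.3281) = 0.23331
  (β,2): 0.17·log₂(0.5470) = -0.14798
Sum = 0.3449 bits.

0.3449 bits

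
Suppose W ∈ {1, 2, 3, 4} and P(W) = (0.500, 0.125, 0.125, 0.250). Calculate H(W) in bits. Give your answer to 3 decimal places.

1.750 bits

H(W) = −Σ p·log₂ p.
  −(0.500)·log₂(0.500) = 0.5000
  −(0.125)·log₂(0.125) = 0.3750
  −(0.125)·log₂(0.125) = 0.3750
  −(0.250)·log₂(0.250) = 0.5000
Sum: 0.5000 + 0.3750 + 0.3750 + 0.5000 = 1.750 bits.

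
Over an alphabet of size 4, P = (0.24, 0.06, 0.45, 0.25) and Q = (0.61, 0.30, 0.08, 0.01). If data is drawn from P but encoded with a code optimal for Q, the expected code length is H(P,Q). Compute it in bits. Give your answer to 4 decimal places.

3.5761 bits

H(P,Q) = −Σ p·log₂ q.
  −0.24·log₂(0.61) = 0.17115
  −0.06·log₂(0.30) = 0.10422
  −0.45·log₂(0.08) = 1.63974
  −0.25·log₂(0.01) = 1.66096
H(P,Q) = 3.5761 bits.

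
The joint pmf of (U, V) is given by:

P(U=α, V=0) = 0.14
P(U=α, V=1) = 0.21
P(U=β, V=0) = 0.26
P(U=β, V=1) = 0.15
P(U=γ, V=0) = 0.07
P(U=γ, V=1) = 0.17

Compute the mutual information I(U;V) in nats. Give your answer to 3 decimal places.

Marginals: p(U) = (0.3500, 0.4100, 0.2400), p(V) = (0.4700, 0.5300).
I(U;V) = H(U) + H(V) − H(U,V).
H(U) = 1.0755, H(V) = 0.6913, H(U,V) = 1.7252.
I(U;V) = 1.0755 + 0.6913 − 1.7252 = 0.042 nats.

0.042 nats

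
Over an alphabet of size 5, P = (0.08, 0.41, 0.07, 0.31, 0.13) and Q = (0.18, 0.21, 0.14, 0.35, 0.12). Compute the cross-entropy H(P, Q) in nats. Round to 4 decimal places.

1.5158 nats

H(P,Q) = −Σ p·ln q.
  −0.08·ln(0.18) = 0.13718
  −0.41·ln(0.21) = 0.63987
  −0.07·ln(0.14) = 0.13763
  −0.31·ln(0.35) = 0.32544
  −0.13·ln(0.12) = 0.27563
H(P,Q) = 1.5158 nats.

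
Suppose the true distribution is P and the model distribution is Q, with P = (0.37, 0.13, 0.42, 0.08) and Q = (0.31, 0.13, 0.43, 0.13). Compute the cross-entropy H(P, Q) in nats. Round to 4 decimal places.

1.2163 nats

H(P,Q) = −Σ p·ln q.
  −0.37·ln(0.31) = 0.43334
  −0.13·ln(0.13) = 0.26523
  −0.42·ln(0.43) = 0.35447
  −0.08·ln(0.13) = 0.16322
H(P,Q) = 1.2163 nats.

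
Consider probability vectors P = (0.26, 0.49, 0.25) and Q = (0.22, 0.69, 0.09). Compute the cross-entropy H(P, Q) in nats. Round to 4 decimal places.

1.1775 nats

H(P,Q) = −Σ p·ln q.
  −0.26·ln(0.22) = 0.39367
  −0.49·ln(0.69) = 0.18182
  −0.25·ln(0.09) = 0.60199
H(P,Q) = 1.1775 nats.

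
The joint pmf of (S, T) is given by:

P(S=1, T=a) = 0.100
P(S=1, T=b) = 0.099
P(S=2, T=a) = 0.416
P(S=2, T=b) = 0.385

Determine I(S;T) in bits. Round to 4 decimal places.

Marginals: p(S) = (0.1990, 0.8010), p(T) = (0.5160, 0.4840).
I(S;T) = Σ p(x,y)·log₂[p(x,y)/(p(x)p(y))].
  (1,a): 0.100·log₂(0.9739) = -0.00382
  (1,b): 0.099·log₂(1.0279) = 0.00393
  (2,a): 0.416·log₂(1.0065) = 0.00388
  (2,b): 0.385·log₂(0.9931) = -0.00386
Sum = 0.0001 bits.

0.0001 bits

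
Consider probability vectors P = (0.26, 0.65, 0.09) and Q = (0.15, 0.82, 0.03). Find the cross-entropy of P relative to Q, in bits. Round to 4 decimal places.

1.3530 bits

H(P,Q) = −Σ p·log₂ q.
  −0.26·log₂(0.15) = 0.71161
  −0.65·log₂(0.82) = 0.18610
  −0.09·log₂(0.03) = 0.45530
H(P,Q) = 1.3530 bits.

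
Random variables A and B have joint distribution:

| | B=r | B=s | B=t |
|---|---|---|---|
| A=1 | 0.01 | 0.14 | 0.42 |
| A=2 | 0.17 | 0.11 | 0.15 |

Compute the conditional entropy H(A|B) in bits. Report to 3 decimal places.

Chain rule: H(A|B) = H(A,B) − H(B).
Marginals: p(A) = (0.5700, 0.4300), p(B) = (0.1800, 0.2500, 0.5700).
H(A,B) = 2.1846 bits; H(B) = 1.4076 bits.
H(A|B) = 2.1846 − 1.4076 = 0.777 bits.

0.777 bits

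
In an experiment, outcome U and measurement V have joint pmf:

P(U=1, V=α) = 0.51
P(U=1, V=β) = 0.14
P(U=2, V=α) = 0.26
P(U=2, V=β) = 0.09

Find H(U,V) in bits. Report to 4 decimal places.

H(U,V) = −Σ p(x,y)·log₂ p(x,y) over all 4 cells.
  cell (1,α): −0.51·log₂0.51 = 0.49543
  cell (1,β): −0.14·log₂0.14 = 0.39711
  cell (2,α): −0.26·log₂0.26 = 0.50529
  cell (2,β): −0.09·log₂0.09 = 0.31265
Sum = 1.7105 bits.

1.7105 bits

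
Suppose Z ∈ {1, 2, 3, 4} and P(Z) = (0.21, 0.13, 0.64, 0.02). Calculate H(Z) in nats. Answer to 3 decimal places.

H(Z) = −Σ p·ln p.
  −(0.21)·ln(0.21) = 0.3277
  −(0.13)·ln(0.13) = 0.2652
  −(0.64)·ln(0.64) = 0.2856
  −(0.02)·ln(0.02) = 0.0782
Sum: 0.3277 + 0.2652 + 0.2856 + 0.0782 = 0.957 nats.

0.957 nats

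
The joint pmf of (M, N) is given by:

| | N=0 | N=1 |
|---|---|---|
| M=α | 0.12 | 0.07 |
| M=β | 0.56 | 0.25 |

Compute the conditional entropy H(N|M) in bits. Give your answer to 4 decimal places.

0.9026 bits

Marginals: p(M) = (0.1900, 0.8100), p(N) = (0.6800, 0.3200).
H(N|M) = Σ p(M) · H(N|M=·).
  M=α: p=0.1900, H(N|M=α) = 0.9495
  M=β: p=0.8100, H(N|M=β) = 0.8916
Weighted sum = 0.9026 bits.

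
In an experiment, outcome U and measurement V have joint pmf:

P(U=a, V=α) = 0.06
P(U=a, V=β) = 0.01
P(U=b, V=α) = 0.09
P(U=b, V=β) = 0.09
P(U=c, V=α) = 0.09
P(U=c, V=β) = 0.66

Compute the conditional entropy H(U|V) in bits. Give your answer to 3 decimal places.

Chain rule: H(U|V) = H(U,V) − H(V).
Marginals: p(U) = (0.0700, 0.1800, 0.7500), p(V) = (0.2400, 0.7600).
H(U,V) = 1.6436 bits; H(V) = 0.7950 bits.
H(U|V) = 1.6436 − 0.7950 = 0.849 bits.

0.849 bits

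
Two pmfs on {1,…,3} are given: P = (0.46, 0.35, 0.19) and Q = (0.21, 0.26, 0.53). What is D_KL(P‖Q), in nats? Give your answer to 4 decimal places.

0.2698 nats

D(P‖Q) = Σ p·ln(p/q).
  0.46·ln(0.46/0.21) = 0.36069
  0.35·ln(0.35/0.26) = 0.10404
  0.19·ln(0.19/0.53) = -0.19491
D(P‖Q) = 0.2698 nats.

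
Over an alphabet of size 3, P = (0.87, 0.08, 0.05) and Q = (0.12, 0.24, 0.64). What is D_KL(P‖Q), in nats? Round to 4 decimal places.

D(P‖Q) = Σ p·ln(p/q).
  0.87·ln(0.87/0.12) = 1.72347
  0.08·ln(0.08/0.24) = -0.08789
  0.05·ln(0.05/0.64) = -0.12747
D(P‖Q) = 1.5081 nats.

1.5081 nats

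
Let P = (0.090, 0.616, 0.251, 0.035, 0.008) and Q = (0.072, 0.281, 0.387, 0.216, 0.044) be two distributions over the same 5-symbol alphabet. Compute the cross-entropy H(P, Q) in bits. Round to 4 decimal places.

H(P,Q) = −Σ p·log₂ q.
  −0.090·log₂(0.072) = 0.34163
  −0.616·log₂(0.281) = 1.12812
  −0.251·log₂(0.387) = 0.34377
  −0.035·log₂(0.216) = 0.07738
  −0.008·log₂(0.044) = 0.03605
H(P,Q) = 1.9269 bits.

1.9269 bits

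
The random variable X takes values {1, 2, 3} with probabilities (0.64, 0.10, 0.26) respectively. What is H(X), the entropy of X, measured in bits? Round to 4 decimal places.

H(X) = −Σ p·log₂ p.
  −(0.64)·log₂(0.64) = 0.41207
  −(0.10)·log₂(0.10) = 0.33219
  −(0.26)·log₂(0.26) = 0.50529
Sum: 0.41207 + 0.33219 + 0.50529 = 1.2495 bits.

1.2495 bits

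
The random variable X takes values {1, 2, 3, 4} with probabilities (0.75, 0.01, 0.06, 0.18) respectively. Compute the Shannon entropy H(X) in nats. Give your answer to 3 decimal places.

0.739 nats

H(X) = −Σ p·ln p.
  −(0.75)·ln(0.75) = 0.2158
  −(0.01)·ln(0.01) = 0.0461
  −(0.06)·ln(0.06) = 0.1688
  −(0.18)·ln(0.18) = 0.3087
Sum: 0.2158 + 0.0461 + 0.1688 + 0.3087 = 0.739 nats.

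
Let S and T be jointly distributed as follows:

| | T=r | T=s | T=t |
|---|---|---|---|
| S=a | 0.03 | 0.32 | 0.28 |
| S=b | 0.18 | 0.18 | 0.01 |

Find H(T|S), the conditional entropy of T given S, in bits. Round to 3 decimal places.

Chain rule: H(T|S) = H(S,T) − H(S).
Marginals: p(S) = (0.6300, 0.3700), p(T) = (0.2100, 0.5000, 0.2900).
H(S,T) = 2.1491 bits; H(S) = 0.9507 bits.
H(T|S) = 2.1491 − 0.9507 = 1.198 bits.

1.198 bits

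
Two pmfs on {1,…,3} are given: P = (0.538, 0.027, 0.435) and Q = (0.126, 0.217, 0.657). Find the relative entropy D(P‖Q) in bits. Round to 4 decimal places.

D(P‖Q) = Σ p·log₂(p/q).
  0.538·log₂(0.538/0.126) = 1.12667
  0.027·log₂(0.027/0.217) = -0.08118
  0.435·log₂(0.435/0.657) = -0.25877
D(P‖Q) = 0.7867 bits.

0.7867 bits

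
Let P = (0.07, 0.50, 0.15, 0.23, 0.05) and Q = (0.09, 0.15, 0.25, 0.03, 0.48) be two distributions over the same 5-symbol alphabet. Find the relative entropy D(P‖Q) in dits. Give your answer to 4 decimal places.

D(P‖Q) = Σ p·log₁₀(p/q).
  0.07·log₁₀(0.07/0.09) = -0.00764
  0.50·log₁₀(0.50/0.15) = 0.26144
  0.15·log₁₀(0.15/0.25) = -0.03328
  0.23·log₁₀(0.23/0.03) = 0.20346
  0.05·log₁₀(0.05/0.48) = -0.04911
D(P‖Q) = 0.3749 dits.

0.3749 dits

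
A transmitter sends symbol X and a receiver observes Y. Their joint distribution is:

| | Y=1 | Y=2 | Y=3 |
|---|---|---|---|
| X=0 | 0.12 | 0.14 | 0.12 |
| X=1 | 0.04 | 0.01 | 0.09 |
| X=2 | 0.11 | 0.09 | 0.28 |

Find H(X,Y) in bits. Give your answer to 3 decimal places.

2.873 bits

H(X,Y) = −Σ p(x,y)·log₂ p(x,y) over all 9 cells.
  cell (0,1): −0.12·log₂0.12 = 0.3671
  cell (0,2): −0.14·log₂0.14 = 0.3971
  cell (0,3): −0.12·log₂0.12 = 0.3671
  cell (1,1): −0.04·log₂0.04 = 0.1858
  cell (1,2): −0.01·log₂0.01 = 0.0664
  cell (1,3): −0.09·log₂0.09 = 0.3127
  cell (2,1): −0.11·log₂0.11 = 0.3503
  cell (2,2): −0.09·log₂0.09 = 0.3127
  cell (2,3): −0.28·log₂0.28 = 0.5142
Sum = 2.873 bits.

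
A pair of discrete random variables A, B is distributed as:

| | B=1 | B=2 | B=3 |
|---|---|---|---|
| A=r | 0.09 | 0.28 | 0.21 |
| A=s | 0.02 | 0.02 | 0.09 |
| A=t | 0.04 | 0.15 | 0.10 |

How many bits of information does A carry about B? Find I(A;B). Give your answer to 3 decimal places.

0.047 bits

Marginals: p(A) = (0.5800, 0.1300, 0.2900), p(B) = (0.1500, 0.4500, 0.4000).
I(A;B) = Σ p(x,y)·log₂[p(x,y)/(p(x)p(y))].
  (r,1): 0.09·log₂(1.0345) = 0.0044
  (r,2): 0.28·log₂(1.0728) = 0.0284
  (r,3): 0.21·log₂(0.9052) = -0.0302
  (s,1): 0.02·log₂(1.0256) = 0.0007
  (s,2): 0.02·log₂(0.3419) = -0.0310
  (s,3): 0.09·log₂(1.7308) = 0.0712
  (t,1): 0.04·log₂(0.9195) = -0.0048
  (t,2): 0.15·log₂(1.1494) = 0.0301
  (t,3): 0.10·log₂(0.8621) = -0.0214
Sum = 0.047 bits.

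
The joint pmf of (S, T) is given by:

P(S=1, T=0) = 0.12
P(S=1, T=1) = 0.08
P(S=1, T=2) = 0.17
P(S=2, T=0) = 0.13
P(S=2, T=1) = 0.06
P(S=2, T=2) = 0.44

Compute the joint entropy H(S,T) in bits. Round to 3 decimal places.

H(S,T) = −Σ p(x,y)·log₂ p(x,y) over all 6 cells.
  cell (1,0): −0.12·log₂0.12 = 0.3671
  cell (1,1): −0.08·log₂0.08 = 0.2915
  cell (1,2): −0.17·log₂0.17 = 0.4346
  cell (2,0): −0.13·log₂0.13 = 0.3826
  cell (2,1): −0.06·log₂0.06 = 0.2435
  cell (2,2): −0.44·log₂0.44 = 0.5211
Sum = 2.240 bits.

2.240 bits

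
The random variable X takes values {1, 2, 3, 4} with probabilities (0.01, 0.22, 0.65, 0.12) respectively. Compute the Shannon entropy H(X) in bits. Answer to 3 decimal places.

1.318 bits

H(X) = −Σ p·log₂ p.
  −(0.01)·log₂(0.01) = 0.0664
  −(0.22)·log₂(0.22) = 0.4806
  −(0.65)·log₂(0.65) = 0.4040
  −(0.12)·log₂(0.12) = 0.3671
Sum: 0.0664 + 0.4806 + 0.4040 + 0.3671 = 1.318 bits.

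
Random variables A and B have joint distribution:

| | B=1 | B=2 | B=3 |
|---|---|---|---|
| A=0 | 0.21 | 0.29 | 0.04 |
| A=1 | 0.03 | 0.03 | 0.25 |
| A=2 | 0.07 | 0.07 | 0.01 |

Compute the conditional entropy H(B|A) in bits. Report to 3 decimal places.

1.169 bits

Marginals: p(A) = (0.5400, 0.3100, 0.1500), p(B) = (0.3100, 0.3900, 0.3000).
H(B|A) = Σ p(A) · H(B|A=·).
  A=0: p=0.5400, H(B|A=0) = 1.2897
  A=1: p=0.3100, H(B|A=1) = 0.9024
  A=2: p=0.1500, H(B|A=2) = 1.2867
Weighted sum = 1.169 bits.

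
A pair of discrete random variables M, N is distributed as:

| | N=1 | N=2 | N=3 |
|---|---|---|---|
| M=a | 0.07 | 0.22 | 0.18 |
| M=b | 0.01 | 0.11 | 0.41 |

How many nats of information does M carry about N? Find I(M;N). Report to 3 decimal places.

0.088 nats

Marginals: p(M) = (0.4700, 0.5300), p(N) = (0.0800, 0.3300, 0.5900).
I(M;N) = Σ p(x,y)·ln[p(x,y)/(p(x)p(y))].
  (a,1): 0.07·ln(1.8617) = 0.0435
  (a,2): 0.22·ln(1.4184) = 0.0769
  (a,3): 0.18·ln(0.6491) = -0.0778
  (b,1): 0.01·ln(0.2358) = -0.0144
  (b,2): 0.11·ln(0.6289) = -0.0510
  (b,3): 0.41·ln(1.3112) = 0.1111
Sum = 0.088 nats.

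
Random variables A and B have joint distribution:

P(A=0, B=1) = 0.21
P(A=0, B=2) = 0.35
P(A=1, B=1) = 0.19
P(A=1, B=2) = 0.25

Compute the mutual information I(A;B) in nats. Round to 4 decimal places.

0.0017 nats

Marginals: p(A) = (0.5600, 0.4400), p(B) = (0.4000, 0.6000).
I(A;B) = Σ p(x,y)·ln[p(x,y)/(p(x)p(y))].
  (0,1): 0.21·ln(0.9375) = -0.01355
  (0,2): 0.35·ln(1.0417) = 0.01429
  (1,1): 0.19·ln(1.0795) = 0.01454
  (1,2): 0.25·ln(0.9470) = -0.01362
Sum = 0.0017 nats.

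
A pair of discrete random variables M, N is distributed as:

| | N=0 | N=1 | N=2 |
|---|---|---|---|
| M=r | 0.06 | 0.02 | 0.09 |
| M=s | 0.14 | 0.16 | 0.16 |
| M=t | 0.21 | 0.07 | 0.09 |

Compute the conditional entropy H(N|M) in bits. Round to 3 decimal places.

1.486 bits

Marginals: p(M) = (0.1700, 0.4600, 0.3700), p(N) = (0.4100, 0.2500, 0.3400).
H(N|M) = Σ p(M) · H(N|M=·).
  M=r: p=0.1700, H(N|M=r) = 1.3793
  M=s: p=0.4600, H(N|M=s) = 1.5822
  M=t: p=0.3700, H(N|M=t) = 1.4143
Weighted sum = 1.486 bits.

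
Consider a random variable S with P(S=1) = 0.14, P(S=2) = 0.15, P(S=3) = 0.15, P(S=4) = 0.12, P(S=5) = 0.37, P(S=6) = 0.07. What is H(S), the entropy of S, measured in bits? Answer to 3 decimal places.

H(S) = −Σ p·log₂ p.
  −(0.14)·log₂(0.14) = 0.3971
  −(0.15)·log₂(0.15) = 0.4105
  −(0.15)·log₂(0.15) = 0.4105
  −(0.12)·log₂(0.12) = 0.3671
  −(0.37)·log₂(0.37) = 0.5307
  −(0.07)·log₂(0.07) = 0.2686
Sum: 0.3971 + 0.4105 + 0.4105 + 0.3671 + 0.5307 + 0.2686 = 2.385 bits.

2.385 bits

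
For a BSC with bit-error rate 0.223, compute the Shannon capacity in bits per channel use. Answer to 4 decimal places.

Binary symmetric channel: C = 1 − h₂(ε) where h₂ is the binary entropy function.
h₂(0.223) = −0.223·log₂0.223 − 0.777·log₂0.777 = 0.7656.
C = 1 − 0.7656 = 0.2344 bits per channel use.

0.2344 bits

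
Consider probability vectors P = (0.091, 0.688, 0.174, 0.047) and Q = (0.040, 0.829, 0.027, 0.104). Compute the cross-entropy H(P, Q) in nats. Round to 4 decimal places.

H(P,Q) = −Σ p·ln q.
  −0.091·ln(0.040) = 0.29292
  −0.688·ln(0.829) = 0.12902
  −0.174·ln(0.027) = 0.62847
  −0.047·ln(0.104) = 0.10638
H(P,Q) = 1.1568 nats.

1.1568 nats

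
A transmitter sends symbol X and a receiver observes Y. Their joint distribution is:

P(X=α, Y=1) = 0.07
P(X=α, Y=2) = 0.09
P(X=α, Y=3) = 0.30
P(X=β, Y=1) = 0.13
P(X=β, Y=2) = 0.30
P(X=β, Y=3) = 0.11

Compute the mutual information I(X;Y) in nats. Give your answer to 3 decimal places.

Marginals: p(X) = (0.4600, 0.5400), p(Y) = (0.2000, 0.3900, 0.4100).
I(X;Y) = H(X) + H(Y) − H(X,Y).
H(X) = 0.6899, H(Y) = 1.0547, H(X,Y) = 1.6333.
I(X;Y) = 0.6899 + 1.0547 − 1.6333 = 0.111 nats.

0.111 nats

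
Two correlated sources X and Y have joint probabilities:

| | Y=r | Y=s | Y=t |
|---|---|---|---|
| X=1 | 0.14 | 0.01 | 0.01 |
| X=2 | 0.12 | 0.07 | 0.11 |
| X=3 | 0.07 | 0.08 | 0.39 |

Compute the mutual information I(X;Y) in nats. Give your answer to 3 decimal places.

0.183 nats

Marginals: p(X) = (0.1600, 0.3000, 0.5400), p(Y) = (0.3300, 0.1600, 0.5100).
I(X;Y) = Σ p(x,y)·ln[p(x,y)/(p(x)p(y))].
  (1,r): 0.14·ln(2.6515) = 0.1365
  (1,s): 0.01·ln(0.3906) = -0.0094
  (1,t): 0.01·ln(0.1225) = -0.0210
  (2,r): 0.12·ln(1.2121) = 0.0231
  (2,s): 0.07·ln(1.4583) = 0.0264
  (2,t): 0.11·ln(0.7190) = -0.0363
  (3,r): 0.07·ln(0.3928) = -0.0654
  (3,s): 0.08·ln(0.9259) = -0.0062
  (3,t): 0.39·ln(1.4161) = 0.1357
Sum = 0.183 nats.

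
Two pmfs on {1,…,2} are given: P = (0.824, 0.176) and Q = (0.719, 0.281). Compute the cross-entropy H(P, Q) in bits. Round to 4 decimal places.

H(P,Q) = −Σ p·log₂ q.
  −0.824·log₂(0.719) = 0.39217
  −0.176·log₂(0.281) = 0.32232
H(P,Q) = 0.7145 bits.

0.7145 bits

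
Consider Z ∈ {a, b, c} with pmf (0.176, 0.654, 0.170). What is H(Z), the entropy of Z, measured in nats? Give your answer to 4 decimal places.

0.8847 nats

H(Z) = −Σ p·ln p.
  −(0.176)·ln(0.176) = 0.30576
  −(0.654)·ln(0.654) = 0.27772
  −(0.170)·ln(0.170) = 0.30123
Sum: 0.30576 + 0.27772 + 0.30123 = 0.8847 nats.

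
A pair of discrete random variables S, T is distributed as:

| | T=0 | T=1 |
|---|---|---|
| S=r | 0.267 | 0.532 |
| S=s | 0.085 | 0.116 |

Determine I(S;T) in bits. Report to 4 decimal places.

0.0039 bits

Marginals: p(S) = (0.7990, 0.2010), p(T) = (0.3520, 0.6480).
I(S;T) = H(S) + H(T) − H(S,T).
H(S) = 0.7239, H(T) = 0.9358, H(S,T) = 1.6558.
I(S;T) = 0.7239 + 0.9358 − 1.6558 = 0.0039 bits.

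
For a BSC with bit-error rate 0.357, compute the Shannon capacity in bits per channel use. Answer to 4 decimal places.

Binary symmetric channel: C = 1 − h₂(ε) where h₂ is the binary entropy function.
h₂(0.357) = −0.357·log₂0.357 − 0.643·log₂0.643 = 0.9402.
C = 1 − 0.9402 = 0.0598 bits per channel use.

0.0598 bits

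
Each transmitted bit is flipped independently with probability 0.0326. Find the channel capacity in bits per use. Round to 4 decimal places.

0.7927 bits

Binary symmetric channel: C = 1 − h₂(ε) where h₂ is the binary entropy function.
h₂(0.0326) = −0.0326·log₂0.0326 − 0.9674·log₂0.9674 = 0.2073.
C = 1 − 0.2073 = 0.7927 bits per channel use.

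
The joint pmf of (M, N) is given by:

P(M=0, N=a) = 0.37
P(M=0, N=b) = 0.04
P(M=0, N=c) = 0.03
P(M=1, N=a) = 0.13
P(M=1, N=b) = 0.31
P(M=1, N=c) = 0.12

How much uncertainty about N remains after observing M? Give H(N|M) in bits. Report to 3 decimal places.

Chain rule: H(N|M) = H(M,N) − H(M).
Marginals: p(M) = (0.4400, 0.5600), p(N) = (0.5000, 0.3500, 0.1500).
H(M,N) = 2.1418 bits; H(M) = 0.9896 bits.
H(N|M) = 2.1418 − 0.9896 = 1.152 bits.

1.152 bits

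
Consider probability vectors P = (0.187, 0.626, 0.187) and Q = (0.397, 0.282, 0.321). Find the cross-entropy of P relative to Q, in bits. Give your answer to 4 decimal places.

H(P,Q) = −Σ p·log₂ q.
  −0.187·log₂(0.397) = 0.24923
  −0.626·log₂(0.282) = 1.14322
  −0.187·log₂(0.321) = 0.30656
H(P,Q) = 1.6990 bits.

1.6990 bits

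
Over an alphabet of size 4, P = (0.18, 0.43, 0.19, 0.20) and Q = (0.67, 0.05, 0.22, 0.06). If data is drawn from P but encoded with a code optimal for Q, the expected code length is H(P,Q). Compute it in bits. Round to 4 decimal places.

H(P,Q) = −Σ p·log₂ q.
  −0.18·log₂(0.67) = 0.10400
  −0.43·log₂(0.05) = 1.85843
  −0.19·log₂(0.22) = 0.41504
  −0.20·log₂(0.06) = 0.81178
H(P,Q) = 3.1892 bits.

3.1892 bits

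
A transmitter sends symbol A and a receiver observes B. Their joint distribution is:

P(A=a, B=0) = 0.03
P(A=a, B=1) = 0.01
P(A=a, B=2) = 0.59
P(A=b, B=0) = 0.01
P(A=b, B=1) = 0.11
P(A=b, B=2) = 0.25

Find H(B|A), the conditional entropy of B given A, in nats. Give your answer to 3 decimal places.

0.439 nats

Marginals: p(A) = (0.6300, 0.3700), p(B) = (0.0400, 0.1200, 0.8400).
H(B|A) = Σ p(A) · H(B|A=·).
  A=a: p=0.6300, H(B|A=a) = 0.2722
  A=b: p=0.3700, H(B|A=b) = 0.7231
Weighted sum = 0.439 nats.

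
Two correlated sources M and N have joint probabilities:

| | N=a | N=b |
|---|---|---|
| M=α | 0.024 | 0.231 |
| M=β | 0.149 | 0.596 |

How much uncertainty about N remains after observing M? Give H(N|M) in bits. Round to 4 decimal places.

0.6526 bits

Chain rule: H(N|M) = H(M,N) − H(M).
Marginals: p(M) = (0.2550, 0.7450), p(N) = (0.1730, 0.8270).
H(M,N) = 1.4717 bits; H(M) = 0.8191 bits.
H(N|M) = 1.4717 − 0.8191 = 0.6526 bits.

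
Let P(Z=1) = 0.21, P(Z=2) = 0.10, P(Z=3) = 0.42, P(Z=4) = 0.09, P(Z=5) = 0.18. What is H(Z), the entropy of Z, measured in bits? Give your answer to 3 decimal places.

2.089 bits

H(Z) = −Σ p·log₂ p.
  −(0.21)·log₂(0.21) = 0.4728
  −(0.10)·log₂(0.10) = 0.3322
  −(0.42)·log₂(0.42) = 0.5256
  −(0.09)·log₂(0.09) = 0.3127
  −(0.18)·log₂(0.18) = 0.4453
Sum: 0.4728 + 0.3322 + 0.5256 + 0.3127 + 0.4453 = 2.089 bits.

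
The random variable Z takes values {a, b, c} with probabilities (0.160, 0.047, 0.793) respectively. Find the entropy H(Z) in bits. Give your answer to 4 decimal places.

H(Z) = −Σ p·log₂ p.
  −(0.160)·log₂(0.160) = 0.42302
  −(0.047)·log₂(0.047) = 0.20733
  −(0.793)·log₂(0.793) = 0.26534
Sum: 0.42302 + 0.20733 + 0.26534 = 0.8957 bits.

0.8957 bits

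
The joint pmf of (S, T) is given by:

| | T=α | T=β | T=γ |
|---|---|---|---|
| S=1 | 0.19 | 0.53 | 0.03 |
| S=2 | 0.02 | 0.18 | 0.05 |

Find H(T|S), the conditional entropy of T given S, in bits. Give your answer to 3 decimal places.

1.055 bits

Chain rule: H(T|S) = H(S,T) − H(S).
Marginals: p(S) = (0.7500, 0.2500), p(T) = (0.2100, 0.7100, 0.0800).
H(S,T) = 1.8667 bits; H(S) = 0.8113 bits.
H(T|S) = 1.8667 − 0.8113 = 1.055 bits.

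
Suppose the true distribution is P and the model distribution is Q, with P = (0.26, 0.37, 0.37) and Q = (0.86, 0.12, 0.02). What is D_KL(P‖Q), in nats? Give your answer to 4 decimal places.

1.1852 nats

D(P‖Q) = Σ p·ln(p/q).
  0.26·ln(0.26/0.86) = -0.31103
  0.37·ln(0.37/0.12) = 0.41662
  0.37·ln(0.37/0.02) = 1.07958
D(P‖Q) = 1.1852 nats.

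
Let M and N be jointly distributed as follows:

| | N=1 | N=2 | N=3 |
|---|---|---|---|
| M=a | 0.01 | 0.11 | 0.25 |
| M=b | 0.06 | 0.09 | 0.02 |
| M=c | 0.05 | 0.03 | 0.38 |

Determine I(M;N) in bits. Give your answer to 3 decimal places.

Marginals: p(M) = (0.3700, 0.1700, 0.4600), p(N) = (0.1200, 0.2300, 0.6500).
I(M;N) = H(M) + H(N) − H(M,N).
H(M) = 1.4807, H(N) = 1.2587, H(M,N) = 2.4841.
I(M;N) = 1.4807 + 1.2587 − 2.4841 = 0.255 bits.

0.255 bits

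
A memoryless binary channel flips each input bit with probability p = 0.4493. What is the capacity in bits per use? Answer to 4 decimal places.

Binary symmetric channel: C = 1 − h₂(ε) where h₂ is the binary entropy function.
h₂(0.4493) = −0.4493·log₂0.4493 − 0.5507·log₂0.5507 = 0.9926.
C = 1 − 0.9926 = 0.0074 bits per channel use.

0.0074 bits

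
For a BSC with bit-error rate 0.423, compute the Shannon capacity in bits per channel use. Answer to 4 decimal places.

Binary symmetric channel: C = 1 − h₂(ε) where h₂ is the binary entropy function.
h₂(0.423) = −0.423·log₂0.423 − 0.577·log₂0.577 = 0.9828.
C = 1 − 0.9828 = 0.0172 bits per channel use.

0.0172 bits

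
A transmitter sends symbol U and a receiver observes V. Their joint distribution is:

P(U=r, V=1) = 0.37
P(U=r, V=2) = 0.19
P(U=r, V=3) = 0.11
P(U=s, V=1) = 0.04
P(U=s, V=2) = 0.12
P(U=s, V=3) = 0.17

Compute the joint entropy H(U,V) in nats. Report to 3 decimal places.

H(U,V) = −Σ p(x,y)·ln p(x,y) over all 6 cells.
  cell (r,1): −0.37·ln0.37 = 0.3679
  cell (r,2): −0.19·ln0.19 = 0.3155
  cell (r,3): −0.11·ln0.11 = 0.2428
  cell (s,1): −0.04·ln0.04 = 0.1288
  cell (s,2): −0.12·ln0.12 = 0.2544
  cell (s,3): −0.17·ln0.17 = 0.3012
Sum = 1.611 nats.

1.611 nats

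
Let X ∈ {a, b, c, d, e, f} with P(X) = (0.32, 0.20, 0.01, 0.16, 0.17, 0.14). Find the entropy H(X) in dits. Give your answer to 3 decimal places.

0.696 dits

H(X) = −Σ p·log₁₀ p.
  −(0.32)·log₁₀(0.32) = 0.1584
  −(0.20)·log₁₀(0.20) = 0.1398
  −(0.01)·log₁₀(0.01) = 0.0200
  −(0.16)·log₁₀(0.16) = 0.1273
  −(0.17)·log₁₀(0.17) = 0.1308
  −(0.14)·log₁₀(0.14) = 0.1195
Sum: 0.1584 + 0.1398 + 0.0200 + 0.1273 + 0.1308 + 0.1195 = 0.696 dits.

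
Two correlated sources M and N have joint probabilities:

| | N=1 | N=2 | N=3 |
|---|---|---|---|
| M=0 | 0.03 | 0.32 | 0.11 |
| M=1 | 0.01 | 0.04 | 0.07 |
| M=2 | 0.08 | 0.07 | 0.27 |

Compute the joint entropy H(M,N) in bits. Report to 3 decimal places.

2.619 bits

H(M,N) = −Σ p(x,y)·log₂ p(x,y) over all 9 cells.
  cell (0,1): −0.03·log₂0.03 = 0.1518
  cell (0,2): −0.32·log₂0.32 = 0.5260
  cell (0,3): −0.11·log₂0.11 = 0.3503
  cell (1,1): −0.01·log₂0.01 = 0.0664
  cell (1,2): −0.04·log₂0.04 = 0.1858
  cell (1,3): −0.07·log₂0.07 = 0.2686
  cell (2,1): −0.08·log₂0.08 = 0.2915
  cell (2,2): −0.07·log₂0.07 = 0.2686
  cell (2,3): −0.27·log₂0.27 = 0.5100
Sum = 2.619 bits.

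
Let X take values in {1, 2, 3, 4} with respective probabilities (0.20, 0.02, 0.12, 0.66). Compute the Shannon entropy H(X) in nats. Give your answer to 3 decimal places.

0.929 nats

H(X) = −Σ p·ln p.
  −(0.20)·ln(0.20) = 0.3219
  −(0.02)·ln(0.02) = 0.0782
  −(0.12)·ln(0.12) = 0.2544
  −(0.66)·ln(0.66) = 0.2742
Sum: 0.3219 + 0.0782 + 0.2544 + 0.2742 = 0.929 nats.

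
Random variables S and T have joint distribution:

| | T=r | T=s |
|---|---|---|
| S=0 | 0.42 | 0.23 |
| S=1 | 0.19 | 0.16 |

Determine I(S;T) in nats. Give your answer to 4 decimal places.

Marginals: p(S) = (0.6500, 0.3500), p(T) = (0.6100, 0.3900).
I(S;T) = Σ p(x,y)·ln[p(x,y)/(p(x)p(y))].
  (0,r): 0.42·ln(1.0593) = 0.02418
  (0,s): 0.23·ln(0.9073) = -0.02238
  (1,r): 0.19·ln(0.8899) = -0.02216
  (1,s): 0.16·ln(1.1722) = 0.02542
Sum = 0.0051 nats.

0.0051 nats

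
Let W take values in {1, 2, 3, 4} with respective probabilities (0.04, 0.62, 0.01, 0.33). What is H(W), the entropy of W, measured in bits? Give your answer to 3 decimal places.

1.208 bits

H(W) = −Σ p·log₂ p.
  −(0.04)·log₂(0.04) = 0.1858
  −(0.62)·log₂(0.62) = 0.4276
  −(0.01)·log₂(0.01) = 0.0664
  −(0.33)·log₂(0.33) = 0.5278
Sum: 0.1858 + 0.4276 + 0.0664 + 0.5278 = 1.208 bits.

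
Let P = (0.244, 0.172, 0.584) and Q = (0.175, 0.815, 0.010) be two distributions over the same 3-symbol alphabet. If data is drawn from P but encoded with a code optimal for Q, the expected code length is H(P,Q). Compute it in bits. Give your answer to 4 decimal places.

H(P,Q) = −Σ p·log₂ q.
  −0.244·log₂(0.175) = 0.61356
  −0.172·log₂(0.815) = 0.05076
  −0.584·log₂(0.010) = 3.88001
H(P,Q) = 4.5443 bits.

4.5443 bits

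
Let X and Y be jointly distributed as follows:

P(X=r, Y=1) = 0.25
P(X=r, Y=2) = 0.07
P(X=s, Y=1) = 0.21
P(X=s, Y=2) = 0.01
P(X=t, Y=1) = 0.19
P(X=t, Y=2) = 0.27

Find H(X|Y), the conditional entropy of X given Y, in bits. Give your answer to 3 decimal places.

1.339 bits

Marginals: p(X) = (0.3200, 0.2200, 0.4600), p(Y) = (0.6500, 0.3500).
H(X|Y) = Σ p(Y) · H(X|Y=·).
  Y=1: p=0.6500, H(X|Y=1) = 1.5755
  Y=2: p=0.3500, H(X|Y=2) = 0.8998
Weighted sum = 1.339 bits.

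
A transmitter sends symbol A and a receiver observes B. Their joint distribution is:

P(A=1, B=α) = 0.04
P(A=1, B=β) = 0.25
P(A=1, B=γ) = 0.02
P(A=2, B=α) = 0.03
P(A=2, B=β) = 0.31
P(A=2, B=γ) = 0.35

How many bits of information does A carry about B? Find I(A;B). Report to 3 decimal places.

0.157 bits

Marginals: p(A) = (0.3100, 0.6900), p(B) = (0.0700, 0.5600, 0.3700).
I(A;B) = H(A) + H(B) − H(A,B).
H(A) = 0.8932, H(B) = 1.2677, H(A,B) = 2.0043.
I(A;B) = 0.8932 + 1.2677 − 2.0043 = 0.157 bits.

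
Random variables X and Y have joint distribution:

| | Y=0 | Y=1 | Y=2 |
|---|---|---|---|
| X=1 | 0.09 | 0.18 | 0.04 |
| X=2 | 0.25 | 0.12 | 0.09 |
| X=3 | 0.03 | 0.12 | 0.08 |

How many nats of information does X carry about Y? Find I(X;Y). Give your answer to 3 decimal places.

Marginals: p(X) = (0.3100, 0.4600, 0.2300), p(Y) = (0.3700, 0.4200, 0.2100).
I(X;Y) = Σ p(x,y)·ln[p(x,y)/(p(x)p(y))].
  (1,0): 0.09·ln(0.7847) = -0.0218
  (1,1): 0.18·ln(1.3825) = 0.0583
  (1,2): 0.04·ln(0.6144) = -0.0195
  (2,0): 0.25·ln(1.4689) = 0.0961
  (2,1): 0.12·ln(0.6211) = -0.0571
  (2,2): 0.09·ln(0.9317) = -0.0064
  (3,0): 0.03·ln(0.3525) = -0.0313
  (3,1): 0.12·ln(1.2422) = 0.0260
  (3,2): 0.08·ln(1.6563) = 0.0404
Sum = 0.085 nats.

0.085 nats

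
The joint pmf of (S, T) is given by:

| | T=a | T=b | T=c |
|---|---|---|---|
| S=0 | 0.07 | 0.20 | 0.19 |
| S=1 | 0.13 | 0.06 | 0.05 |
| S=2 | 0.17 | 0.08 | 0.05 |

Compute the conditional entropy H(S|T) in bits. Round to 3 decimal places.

Chain rule: H(S|T) = H(S,T) − H(T).
Marginals: p(S) = (0.4600, 0.2400, 0.3000), p(T) = (0.3700, 0.3400, 0.2900).
H(S,T) = 2.9726 bits; H(T) = 1.5778 bits.
H(S|T) = 2.9726 − 1.5778 = 1.395 bits.

1.395 bits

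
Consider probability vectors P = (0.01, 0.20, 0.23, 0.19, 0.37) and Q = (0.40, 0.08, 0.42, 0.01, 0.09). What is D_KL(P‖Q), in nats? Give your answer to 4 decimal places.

1.0904 nats

D(P‖Q) = Σ p·ln(p/q).
  0.01·ln(0.01/0.40) = -0.03689
  0.20·ln(0.20/0.08) = 0.18326
  0.23·ln(0.23/0.42) = -0.13850
  0.19·ln(0.19/0.01) = 0.55944
  0.37·ln(0.37/0.09) = 0.52307
D(P‖Q) = 1.0904 nats.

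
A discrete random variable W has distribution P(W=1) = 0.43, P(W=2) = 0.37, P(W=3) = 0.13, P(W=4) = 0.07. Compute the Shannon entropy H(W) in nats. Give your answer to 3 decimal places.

1.182 nats

H(W) = −Σ p·ln p.
  −(0.43)·ln(0.43) = 0.3629
  −(0.37)·ln(0.37) = 0.3679
  −(0.13)·ln(0.13) = 0.2652
  −(0.07)·ln(0.07) = 0.1861
Sum: 0.3629 + 0.3679 + 0.2652 + 0.1861 = 1.182 nats.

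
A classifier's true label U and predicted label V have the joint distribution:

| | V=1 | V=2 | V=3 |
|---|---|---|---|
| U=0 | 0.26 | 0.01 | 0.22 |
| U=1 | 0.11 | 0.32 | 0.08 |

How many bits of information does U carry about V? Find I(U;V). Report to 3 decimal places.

Marginals: p(U) = (0.4900, 0.5100), p(V) = (0.3700, 0.3300, 0.3000).
I(U;V) = Σ p(x,y)·log₂[p(x,y)/(p(x)p(y))].
  (0,1): 0.26·log₂(1.4341) = 0.1352
  (0,2): 0.01·log₂(0.0618) = -0.0402
  (0,3): 0.22·log₂(1.4966) = 0.1280
  (1,1): 0.11·log₂(0.5829) = -0.0856
  (1,2): 0.32·log₂(1.9014) = 0.2967
  (1,3): 0.08·log₂(0.5229) = -0.0748
Sum = 0.359 bits.

0.359 bits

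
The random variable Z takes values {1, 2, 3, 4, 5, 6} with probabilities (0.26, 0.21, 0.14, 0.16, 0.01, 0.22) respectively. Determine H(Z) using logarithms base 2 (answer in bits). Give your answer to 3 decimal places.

2.345 bits

H(Z) = −Σ p·log₂ p.
  −(0.26)·log₂(0.26) = 0.5053
  −(0.21)·log₂(0.21) = 0.4728
  −(0.14)·log₂(0.14) = 0.3971
  −(0.16)·log₂(0.16) = 0.4230
  −(0.01)·log₂(0.01) = 0.0664
  −(0.22)·log₂(0.22) = 0.4806
Sum: 0.5053 + 0.4728 + 0.3971 + 0.4230 + 0.0664 + 0.4806 = 2.345 bits.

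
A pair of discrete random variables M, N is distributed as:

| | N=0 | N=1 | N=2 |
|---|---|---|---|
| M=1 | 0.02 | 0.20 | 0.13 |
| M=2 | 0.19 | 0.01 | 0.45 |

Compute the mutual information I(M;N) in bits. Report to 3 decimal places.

Marginals: p(M) = (0.3500, 0.6500), p(N) = (0.2100, 0.2100, 0.5800).
I(M;N) = H(M) + H(N) − H(M,N).
H(M) = 0.9341, H(N) = 1.4015, H(M,N) = 2.0000.
I(M;N) = 0.9341 + 1.4015 − 2.0000 = 0.336 bits.

0.336 bits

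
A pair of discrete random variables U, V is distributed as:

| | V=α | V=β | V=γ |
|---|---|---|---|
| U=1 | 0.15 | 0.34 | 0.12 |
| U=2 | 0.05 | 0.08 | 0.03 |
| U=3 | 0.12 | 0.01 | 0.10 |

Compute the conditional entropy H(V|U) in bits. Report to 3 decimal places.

1.386 bits

Chain rule: H(V|U) = H(U,V) − H(U).
Marginals: p(U) = (0.6100, 0.1600, 0.2300), p(V) = (0.3200, 0.4300, 0.2500).
H(U,V) = 2.7319 bits; H(U) = 1.3457 bits.
H(V|U) = 2.7319 − 1.3457 = 1.386 bits.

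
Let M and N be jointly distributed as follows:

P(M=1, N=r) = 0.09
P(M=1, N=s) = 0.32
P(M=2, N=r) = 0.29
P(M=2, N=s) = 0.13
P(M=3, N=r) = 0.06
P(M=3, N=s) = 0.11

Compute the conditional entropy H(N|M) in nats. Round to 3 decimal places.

0.586 nats

Marginals: p(M) = (0.4100, 0.4200, 0.1700), p(N) = (0.4400, 0.5600).
H(N|M) = Σ p(M) · H(N|M=·).
  M=1: p=0.4100, H(N|M=1) = 0.5263
  M=2: p=0.4200, H(N|M=2) = 0.6187
  M=3: p=0.1700, H(N|M=3) = 0.6492
Weighted sum = 0.586 nats.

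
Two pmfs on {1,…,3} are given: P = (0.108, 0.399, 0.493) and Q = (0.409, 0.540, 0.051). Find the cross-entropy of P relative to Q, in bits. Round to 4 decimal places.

2.6106 bits

H(P,Q) = −Σ p·log₂ q.
  −0.108·log₂(0.409) = 0.13930
  −0.399·log₂(0.540) = 0.35470
  −0.493·log₂(0.051) = 2.11663
H(P,Q) = 2.6106 bits.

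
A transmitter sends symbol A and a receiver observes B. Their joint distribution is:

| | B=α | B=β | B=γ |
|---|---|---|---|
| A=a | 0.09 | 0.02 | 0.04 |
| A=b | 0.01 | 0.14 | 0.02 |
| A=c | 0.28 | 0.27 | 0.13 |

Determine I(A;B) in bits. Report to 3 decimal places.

Marginals: p(A) = (0.1500, 0.1700, 0.6800), p(B) = (0.3800, 0.4300, 0.1900).
I(A;B) = Σ p(x,y)·log₂[p(x,y)/(p(x)p(y))].
  (a,α): 0.09·log₂(1.5789) = 0.0593
  (a,β): 0.02·log₂(0.3101) = -0.0338
  (a,γ): 0.04·log₂(1.4035) = 0.0196
  (b,α): 0.01·log₂(0.1548) = -0.0269
  (b,β): 0.14·log₂(1.9152) = 0.1312
  (b,γ): 0.02·log₂(0.6192) = -0.0138
  (c,α): 0.28·log₂(1.0836) = 0.0324
  (c,β): 0.27·log₂(0.9234) = -0.0310
  (c,γ): 0.13·log₂(1.0062) = 0.0012
Sum = 0.138 bits.

0.138 bits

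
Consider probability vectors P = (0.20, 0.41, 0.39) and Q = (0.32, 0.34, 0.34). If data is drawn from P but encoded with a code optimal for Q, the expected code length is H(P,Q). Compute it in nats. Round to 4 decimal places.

H(P,Q) = −Σ p·ln q.
  −0.20·ln(0.32) = 0.22789
  −0.41·ln(0.34) = 0.44231
  −0.39·ln(0.34) = 0.42074
H(P,Q) = 1.0909 nats.

1.0909 nats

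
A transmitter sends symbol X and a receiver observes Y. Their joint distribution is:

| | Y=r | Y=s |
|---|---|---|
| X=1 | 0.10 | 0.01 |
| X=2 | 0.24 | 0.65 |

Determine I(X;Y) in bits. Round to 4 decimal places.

0.1280 bits

Marginals: p(X) = (0.1100, 0.8900), p(Y) = (0.3400, 0.6600).
I(X;Y) = H(X) + H(Y) − H(X,Y).
H(X) = 0.4999, H(Y) = 0.9248, H(X,Y) = 1.2967.
I(X;Y) = 0.4999 + 0.9248 − 1.2967 = 0.1280 bits.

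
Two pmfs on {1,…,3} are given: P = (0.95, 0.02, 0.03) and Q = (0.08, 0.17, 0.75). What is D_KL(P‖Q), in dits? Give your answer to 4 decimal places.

D(P‖Q) = Σ p·log₁₀(p/q).
  0.95·log₁₀(0.95/0.08) = 1.02090
  0.02·log₁₀(0.02/0.17) = -0.01859
  0.03·log₁₀(0.03/0.75) = -0.04194
D(P‖Q) = 0.9604 dits.

0.9604 dits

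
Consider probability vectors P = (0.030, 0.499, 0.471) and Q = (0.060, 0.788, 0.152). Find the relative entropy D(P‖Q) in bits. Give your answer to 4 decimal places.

0.4096 bits

D(P‖Q) = Σ p·log₂(p/q).
  0.030·log₂(0.030/0.060) = -0.03000
  0.499·log₂(0.499/0.788) = -0.32892
  0.471·log₂(0.471/0.152) = 0.76851
D(P‖Q) = 0.4096 bits.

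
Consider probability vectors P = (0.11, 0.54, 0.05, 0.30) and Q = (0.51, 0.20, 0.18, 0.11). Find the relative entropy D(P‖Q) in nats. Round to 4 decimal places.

D(P‖Q) = Σ p·ln(p/q).
  0.11·ln(0.11/0.51) = -0.16873
  0.54·ln(0.54/0.20) = 0.53636
  0.05·ln(0.05/0.18) = -0.06405
  0.30·ln(0.30/0.11) = 0.30099
D(P‖Q) = 0.6046 nats.

0.6046 nats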